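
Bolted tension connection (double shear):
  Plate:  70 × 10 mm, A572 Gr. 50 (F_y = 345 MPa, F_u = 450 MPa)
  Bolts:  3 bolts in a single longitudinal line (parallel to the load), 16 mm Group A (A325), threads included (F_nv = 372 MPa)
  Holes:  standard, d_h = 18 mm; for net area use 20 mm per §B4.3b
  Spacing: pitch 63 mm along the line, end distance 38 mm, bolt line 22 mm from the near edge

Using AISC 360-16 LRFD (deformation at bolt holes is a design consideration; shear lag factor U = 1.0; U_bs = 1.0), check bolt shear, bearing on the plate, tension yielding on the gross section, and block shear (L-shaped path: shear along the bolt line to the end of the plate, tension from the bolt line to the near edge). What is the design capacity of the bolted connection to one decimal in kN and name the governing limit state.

Bolt shear: A_b = π(16)²/4 = 201.06 mm². φR_n = 0.75 × 372 × 201.06 × 3 × 2 = 336.6 kN.
Bearing (10 mm plate, F_u = 450 MPa): end bolts L_c = 38 − 18/2 = 29, R_n = min(1.2×29×10×450, 2.4×16×10×450) = 156.6 kN/bolt; interior L_c = 63 − 18 = 45, R_n = 172.8 kN/bolt. φR_n = 0.75 × (1×156.6 + 2×172.8) = 376.7 kN.
Tension yield (gross): A_g = 70×10 = 700 mm². φR_n = 0.90 × 345 × 700 = 217.4 kN.
Block shear: shear path 1×[38+2×63] = 1×164 mm, A_gv = 1640, A_nv = 1×(164 − 2.5×20)×10 = 1140 mm²; tension to near edge: (22 − 0.5×20)×10 = 120 mm². R_n = min(0.6×450×1140, 0.6×345×1640) + 1.0×450×120 = min(307.8, 339.48) + 54 = 361.8 kN. φR_n = 0.75 × 361.8 = 271.4 kN.
Governing: min(336.6, 376.7, 217.4, 271.4) = 217.4 kN → gross-section yield.

217.4 kN (gross-section yield governs)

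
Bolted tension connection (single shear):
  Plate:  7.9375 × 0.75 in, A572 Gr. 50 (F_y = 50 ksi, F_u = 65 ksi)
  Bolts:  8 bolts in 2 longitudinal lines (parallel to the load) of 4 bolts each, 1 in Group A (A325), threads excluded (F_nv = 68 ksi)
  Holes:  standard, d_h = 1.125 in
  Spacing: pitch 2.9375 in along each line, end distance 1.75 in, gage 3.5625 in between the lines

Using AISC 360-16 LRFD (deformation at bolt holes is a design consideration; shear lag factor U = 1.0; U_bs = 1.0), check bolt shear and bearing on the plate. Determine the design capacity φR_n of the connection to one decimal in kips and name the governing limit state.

Bolt shear: A_b = π(1)²/4 = 0.7854 in². φR_n = 0.75 × 68 × 0.7854 × 8 × 1 = 320.4 kips.
Bearing (0.75 in plate, F_u = 65 ksi): end bolts L_c = 1.75 − 1.125/2 = 1.1875, R_n = min(1.2×1.1875×0.75×65, 2.4×1×0.75×65) = 69.469 kips/bolt; interior L_c = 2.9375 − 1.125 = 1.8125, R_n = 106.03 kips/bolt. φR_n = 0.75 × (2×69.469 + 6×106.03) = 581.3 kips.
Governing: min(320.4, 581.3) = 320.4 kips → bolt shear.

320.4 kips (bolt shear governs)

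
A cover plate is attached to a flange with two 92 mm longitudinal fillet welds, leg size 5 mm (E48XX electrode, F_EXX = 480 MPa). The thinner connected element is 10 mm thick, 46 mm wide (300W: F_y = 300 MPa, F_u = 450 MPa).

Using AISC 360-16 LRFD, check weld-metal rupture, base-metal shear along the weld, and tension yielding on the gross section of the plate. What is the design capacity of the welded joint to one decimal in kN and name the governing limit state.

124.2 kN (gross-section yield governs)

Weld metal: throat = 0.707×5 = 3.535 mm, L = 2×92 = 184 mm. φR_n = 0.75 × 0.6 × 480 × 3.535 × 184 = 140.5 kN.
Base metal shear (10 mm plate): yield φR_n = 1.0×0.6×300×10×184 = 331.2 kN; rupture φR_n = 0.75×0.6×450×10×184 = 372.6 kN; take 331.2 kN (yield).
Tension yield (gross): A_g = 46×10 = 460 mm². φR_n = 0.90 × 300 × 460 = 124.2 kN.
Governing: min(140.5, 331.2, 124.2) = 124.2 kN → gross-section yield.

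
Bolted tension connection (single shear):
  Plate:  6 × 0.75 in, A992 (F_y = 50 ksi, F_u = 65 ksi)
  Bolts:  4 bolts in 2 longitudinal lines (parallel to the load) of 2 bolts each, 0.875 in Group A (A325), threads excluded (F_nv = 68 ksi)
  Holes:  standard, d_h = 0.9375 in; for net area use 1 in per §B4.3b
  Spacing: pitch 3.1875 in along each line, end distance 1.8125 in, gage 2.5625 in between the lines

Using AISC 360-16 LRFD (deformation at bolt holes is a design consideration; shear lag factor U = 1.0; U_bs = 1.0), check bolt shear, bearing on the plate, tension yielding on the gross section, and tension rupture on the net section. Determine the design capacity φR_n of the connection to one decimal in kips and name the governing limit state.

122.7 kips (bolt shear governs)

Bolt shear: A_b = π(0.875)²/4 = 0.60132 in². φR_n = 0.75 × 68 × 0.60132 × 4 × 1 = 122.7 kips.
Bearing (0.75 in plate, F_u = 65 ksi): end bolts L_c = 1.8125 − 0.9375/2 = 1.34375, R_n = min(1.2×1.34375×0.75×65, 2.4×0.875×0.75×65) = 78.609 kips/bolt; interior L_c = 3.1875 − 0.9375 = 2.25, R_n = 102.38 kips/bolt. φR_n = 0.75 × (2×78.609 + 2×102.38) = 271.5 kips.
Tension yield (gross): A_g = 6×0.75 = 4.5 in². φR_n = 0.90 × 50 × 4.5 = 202.5 kips.
Tension rupture (net): A_n = (6 − 2×1)×0.75 = 3 in² (U = 1.0, A_e = A_n). φR_n = 0.75 × 65 × 3 = 146.3 kips.
Governing: min(122.7, 271.5, 202.5, 146.3) = 122.7 kips → bolt shear.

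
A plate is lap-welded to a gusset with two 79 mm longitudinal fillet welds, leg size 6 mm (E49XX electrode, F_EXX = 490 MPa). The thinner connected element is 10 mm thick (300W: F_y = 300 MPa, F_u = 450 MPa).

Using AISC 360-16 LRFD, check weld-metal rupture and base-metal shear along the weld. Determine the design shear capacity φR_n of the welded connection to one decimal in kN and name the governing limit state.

Weld metal: throat = 0.707×6 = 4.242 mm, L = 2×79 = 158 mm. φR_n = 0.75 × 0.6 × 490 × 4.242 × 158 = 147.8 kN.
Base metal shear (10 mm plate): yield φR_n = 1.0×0.6×300×10×158 = 284.4 kN; rupture φR_n = 0.75×0.6×450×10×158 = 320.0 kN; take 284.4 kN (yield).
Governing: min(147.8, 284.4) = 147.8 kN → weld metal.

147.8 kN (weld metal governs)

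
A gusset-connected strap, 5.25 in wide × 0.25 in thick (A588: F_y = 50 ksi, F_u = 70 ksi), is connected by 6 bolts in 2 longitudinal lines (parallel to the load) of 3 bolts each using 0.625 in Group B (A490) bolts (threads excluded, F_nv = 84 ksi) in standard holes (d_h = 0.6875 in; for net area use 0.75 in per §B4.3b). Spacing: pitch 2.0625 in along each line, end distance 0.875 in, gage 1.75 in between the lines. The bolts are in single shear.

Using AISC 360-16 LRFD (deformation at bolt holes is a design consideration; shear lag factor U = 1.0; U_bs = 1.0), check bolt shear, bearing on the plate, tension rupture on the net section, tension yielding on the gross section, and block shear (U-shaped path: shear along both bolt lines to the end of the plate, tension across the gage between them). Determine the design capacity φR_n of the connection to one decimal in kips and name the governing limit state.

Bolt shear: A_b = π(0.625)²/4 = 0.3068 in². φR_n = 0.75 × 84 × 0.3068 × 6 × 1 = 116.0 kips.
Bearing (0.25 in plate, F_u = 70 ksi): end bolts L_c = 0.875 − 0.6875/2 = 0.53125, R_n = min(1.2×0.53125×0.25×70, 2.4×0.625×0.25×70) = 11.156 kips/bolt; interior L_c = 2.0625 − 0.6875 = 1.375, R_n = 26.25 kips/bolt. φR_n = 0.75 × (2×11.156 + 4×26.25) = 95.5 kips.
Tension rupture (net): A_n = (5.25 − 2×0.75)×0.25 = 0.9375 in² (U = 1.0, A_e = A_n). φR_n = 0.75 × 70 × 0.9375 = 49.2 kips.
Tension yield (gross): A_g = 5.25×0.25 = 1.3125 in². φR_n = 0.90 × 50 × 1.3125 = 59.1 kips.
Block shear: shear path 2×[0.875+2×2.0625] = 2×5 in, A_gv = 2.5, A_nv = 2×(5 − 2.5×0.75)×0.25 = 1.5625 in²; tension across gage: (1.75 − 1×0.75)×0.25 = 0.25 in². R_n = min(0.6×70×1.5625, 0.6×50×2.5) + 1.0×70×0.25 = min(65.625, 75) + 17.5 = 83.125 kips. φR_n = 0.75 × 83.125 = 62.3 kips.
Governing: min(116.0, 95.5, 49.2, 59.1, 62.3) = 49.2 kips → net-section rupture.

49.2 kips (net-section rupture governs)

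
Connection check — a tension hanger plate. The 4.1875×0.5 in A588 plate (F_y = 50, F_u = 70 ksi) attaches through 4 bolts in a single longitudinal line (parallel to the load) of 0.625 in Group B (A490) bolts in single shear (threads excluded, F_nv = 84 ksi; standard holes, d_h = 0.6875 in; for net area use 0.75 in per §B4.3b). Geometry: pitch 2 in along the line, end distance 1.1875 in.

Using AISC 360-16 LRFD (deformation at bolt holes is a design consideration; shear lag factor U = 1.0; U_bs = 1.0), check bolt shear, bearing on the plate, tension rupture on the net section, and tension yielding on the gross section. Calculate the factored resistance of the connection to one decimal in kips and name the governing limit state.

77.3 kips (bolt shear governs)

Bolt shear: A_b = π(0.625)²/4 = 0.3068 in². φR_n = 0.75 × 84 × 0.3068 × 4 × 1 = 77.3 kips.
Bearing (0.5 in plate, F_u = 70 ksi): end bolts L_c = 1.1875 − 0.6875/2 = 0.84375, R_n = min(1.2×0.84375×0.5×70, 2.4×0.625×0.5×70) = 35.438 kips/bolt; interior L_c = 2 − 0.6875 = 1.3125, R_n = 52.5 kips/bolt. φR_n = 0.75 × (1×35.438 + 3×52.5) = 144.7 kips.
Tension rupture (net): A_n = (4.1875 − 1×0.75)×0.5 = 1.7188 in² (U = 1.0, A_e = A_n). φR_n = 0.75 × 70 × 1.7188 = 90.2 kips.
Tension yield (gross): A_g = 4.1875×0.5 = 2.0938 in². φR_n = 0.90 × 50 × 2.0938 = 94.2 kips.
Governing: min(77.3, 144.7, 90.2, 94.2) = 77.3 kips → bolt shear.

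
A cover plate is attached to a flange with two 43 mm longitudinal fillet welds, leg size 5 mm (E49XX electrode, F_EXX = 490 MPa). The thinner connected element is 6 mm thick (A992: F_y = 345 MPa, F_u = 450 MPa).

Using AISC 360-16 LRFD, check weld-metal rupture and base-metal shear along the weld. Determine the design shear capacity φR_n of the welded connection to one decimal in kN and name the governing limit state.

67.0 kN (weld metal governs)

Weld metal: throat = 0.707×5 = 3.535 mm, L = 2×43 = 86 mm. φR_n = 0.75 × 0.6 × 490 × 3.535 × 86 = 67.0 kN.
Base metal shear (6 mm plate): yield φR_n = 1.0×0.6×345×6×86 = 106.8 kN; rupture φR_n = 0.75×0.6×450×6×86 = 104.5 kN; take 104.5 kN (rupture).
Governing: min(67.0, 104.5) = 67.0 kN → weld metal.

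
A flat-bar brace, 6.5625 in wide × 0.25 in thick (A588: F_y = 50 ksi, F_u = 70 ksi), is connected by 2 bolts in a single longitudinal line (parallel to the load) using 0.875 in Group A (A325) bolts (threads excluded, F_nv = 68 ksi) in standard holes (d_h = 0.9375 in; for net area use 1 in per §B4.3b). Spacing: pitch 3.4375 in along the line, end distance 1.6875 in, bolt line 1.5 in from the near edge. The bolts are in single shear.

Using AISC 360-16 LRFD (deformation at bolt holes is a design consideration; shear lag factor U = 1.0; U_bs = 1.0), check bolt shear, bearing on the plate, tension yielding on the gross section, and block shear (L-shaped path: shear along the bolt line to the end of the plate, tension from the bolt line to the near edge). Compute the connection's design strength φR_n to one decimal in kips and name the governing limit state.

41.7 kips (block shear governs)

Bolt shear: A_b = π(0.875)²/4 = 0.60132 in². φR_n = 0.75 × 68 × 0.60132 × 2 × 1 = 61.3 kips.
Bearing (0.25 in plate, F_u = 70 ksi): end bolts L_c = 1.6875 − 0.9375/2 = 1.21875, R_n = min(1.2×1.21875×0.25×70, 2.4×0.875×0.25×70) = 25.594 kips/bolt; interior L_c = 3.4375 − 0.9375 = 2.5, R_n = 36.75 kips/bolt. φR_n = 0.75 × (1×25.594 + 1×36.75) = 46.8 kips.
Tension yield (gross): A_g = 6.5625×0.25 = 1.6406 in². φR_n = 0.90 × 50 × 1.6406 = 73.8 kips.
Block shear: shear path 1×[1.6875+1×3.4375] = 1×5.125 in, A_gv = 1.2813, A_nv = 1×(5.125 − 1.5×1)×0.25 = 0.90625 in²; tension to near edge: (1.5 − 0.5×1)×0.25 = 0.25 in². R_n = min(0.6×70×0.90625, 0.6×50×1.2813) + 1.0×70×0.25 = min(38.063, 38.439) + 17.5 = 55.563 kips. φR_n = 0.75 × 55.563 = 41.7 kips.
Governing: min(61.3, 46.8, 73.8, 41.7) = 41.7 kips → block shear.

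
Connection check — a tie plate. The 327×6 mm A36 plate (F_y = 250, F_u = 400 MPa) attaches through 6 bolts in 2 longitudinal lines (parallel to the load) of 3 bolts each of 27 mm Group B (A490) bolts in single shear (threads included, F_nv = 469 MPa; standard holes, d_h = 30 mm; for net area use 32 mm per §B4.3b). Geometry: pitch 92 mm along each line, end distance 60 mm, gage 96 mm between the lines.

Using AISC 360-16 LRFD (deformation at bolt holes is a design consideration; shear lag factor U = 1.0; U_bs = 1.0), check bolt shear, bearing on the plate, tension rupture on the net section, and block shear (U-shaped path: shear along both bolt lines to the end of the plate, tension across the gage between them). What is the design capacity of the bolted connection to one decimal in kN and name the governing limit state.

Bolt shear: A_b = π(27)²/4 = 572.56 mm². φR_n = 0.75 × 469 × 572.56 × 6 × 1 = 1208.4 kN.
Bearing (6 mm plate, F_u = 400 MPa): end bolts L_c = 60 − 30/2 = 45, R_n = min(1.2×45×6×400, 2.4×27×6×400) = 129.6 kN/bolt; interior L_c = 92 − 30 = 62, R_n = 155.52 kN/bolt. φR_n = 0.75 × (2×129.6 + 4×155.52) = 661.0 kN.
Tension rupture (net): A_n = (327 − 2×32)×6 = 1578 mm² (U = 1.0, A_e = A_n). φR_n = 0.75 × 400 × 1578 = 473.4 kN.
Block shear: shear path 2×[60+2×92] = 2×244 mm, A_gv = 2928, A_nv = 2×(244 − 2.5×32)×6 = 1968 mm²; tension across gage: (96 − 1×32)×6 = 384 mm². R_n = min(0.6×400×1968, 0.6×250×2928) + 1.0×400×384 = min(472.32, 439.2) + 153.6 = 592.8 kN. φR_n = 0.75 × 592.8 = 444.6 kN.
Governing: min(1208.4, 661.0, 473.4, 444.6) = 444.6 kN → block shear.

444.6 kN (block shear governs)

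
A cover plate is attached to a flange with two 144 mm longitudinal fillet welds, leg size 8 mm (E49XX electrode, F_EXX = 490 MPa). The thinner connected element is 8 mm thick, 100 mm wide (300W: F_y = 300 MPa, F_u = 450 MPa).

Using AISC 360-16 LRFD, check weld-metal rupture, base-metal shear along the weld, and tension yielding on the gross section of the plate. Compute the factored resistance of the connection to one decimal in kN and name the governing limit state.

Weld metal: throat = 0.707×8 = 5.656 mm, L = 2×144 = 288 mm. φR_n = 0.75 × 0.6 × 490 × 5.656 × 288 = 359.2 kN.
Base metal shear (8 mm plate): yield φR_n = 1.0×0.6×300×8×288 = 414.7 kN; rupture φR_n = 0.75×0.6×450×8×288 = 466.6 kN; take 414.7 kN (yield).
Tension yield (gross): A_g = 100×8 = 800 mm². φR_n = 0.90 × 300 × 800 = 216.0 kN.
Governing: min(359.2, 414.7, 216.0) = 216.0 kN → gross-section yield.

216.0 kN (gross-section yield governs)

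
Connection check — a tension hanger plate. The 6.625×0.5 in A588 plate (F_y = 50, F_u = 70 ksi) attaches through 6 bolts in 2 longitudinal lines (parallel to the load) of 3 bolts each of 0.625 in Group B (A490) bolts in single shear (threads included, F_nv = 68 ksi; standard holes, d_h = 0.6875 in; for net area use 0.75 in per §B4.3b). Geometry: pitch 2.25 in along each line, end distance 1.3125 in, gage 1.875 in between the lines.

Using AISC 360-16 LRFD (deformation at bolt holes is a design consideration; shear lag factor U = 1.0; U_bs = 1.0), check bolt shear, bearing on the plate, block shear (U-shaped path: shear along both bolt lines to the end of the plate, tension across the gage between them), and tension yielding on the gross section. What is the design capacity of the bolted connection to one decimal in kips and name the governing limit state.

93.9 kips (bolt shear governs)

Bolt shear: A_b = π(0.625)²/4 = 0.3068 in². φR_n = 0.75 × 68 × 0.3068 × 6 × 1 = 93.9 kips.
Bearing (0.5 in plate, F_u = 70 ksi): end bolts L_c = 1.3125 − 0.6875/2 = 0.96875, R_n = min(1.2×0.96875×0.5×70, 2.4×0.625×0.5×70) = 40.688 kips/bolt; interior L_c = 2.25 − 0.6875 = 1.5625, R_n = 52.5 kips/bolt. φR_n = 0.75 × (2×40.688 + 4×52.5) = 218.5 kips.
Block shear: shear path 2×[1.3125+2×2.25] = 2×5.8125 in, A_gv = 5.8125, A_nv = 2×(5.8125 − 2.5×0.75)×0.5 = 3.9375 in²; tension across gage: (1.875 − 1×0.75)×0.5 = 0.5625 in². R_n = min(0.6×70×3.9375, 0.6×50×5.8125) + 1.0×70×0.5625 = min(165.38, 174.38) + 39.375 = 204.76 kips. φR_n = 0.75 × 204.76 = 153.6 kips.
Tension yield (gross): A_g = 6.625×0.5 = 3.3125 in². φR_n = 0.90 × 50 × 3.3125 = 149.1 kips.
Governing: min(93.9, 218.5, 153.6, 149.1) = 93.9 kips → bolt shear.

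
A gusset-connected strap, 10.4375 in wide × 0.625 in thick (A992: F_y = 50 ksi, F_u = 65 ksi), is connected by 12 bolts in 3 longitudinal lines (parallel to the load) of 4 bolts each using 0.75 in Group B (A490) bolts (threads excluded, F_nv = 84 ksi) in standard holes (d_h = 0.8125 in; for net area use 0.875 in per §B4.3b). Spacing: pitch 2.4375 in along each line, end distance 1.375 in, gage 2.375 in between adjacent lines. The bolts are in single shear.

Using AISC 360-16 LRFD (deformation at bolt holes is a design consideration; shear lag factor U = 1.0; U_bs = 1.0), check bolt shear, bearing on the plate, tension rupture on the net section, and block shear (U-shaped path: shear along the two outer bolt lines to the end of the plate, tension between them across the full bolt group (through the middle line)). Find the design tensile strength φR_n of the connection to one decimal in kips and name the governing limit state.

Bolt shear: A_b = π(0.75)²/4 = 0.44179 in². φR_n = 0.75 × 84 × 0.44179 × 12 × 1 = 334.0 kips.
Bearing (0.625 in plate, F_u = 65 ksi): end bolts L_c = 1.375 − 0.8125/2 = 0.96875, R_n = min(1.2×0.96875×0.625×65, 2.4×0.75×0.625×65) = 47.227 kips/bolt; interior L_c = 2.4375 − 0.8125 = 1.625, R_n = 73.125 kips/bolt. φR_n = 0.75 × (3×47.227 + 9×73.125) = 599.9 kips.
Tension rupture (net): A_n = (10.4375 − 3×0.875)×0.625 = 4.8828 in² (U = 1.0, A_e = A_n). φR_n = 0.75 × 65 × 4.8828 = 238.0 kips.
Block shear: shear path 2×[1.375+3×2.4375] = 2×8.6875 in, A_gv = 10.859, A_nv = 2×(8.6875 − 3.5×0.875)×0.625 = 7.0313 in²; tension across gage: (4.75 − 2×0.875)×0.625 = 1.875 in². R_n = min(0.6×65×7.0313, 0.6×50×10.859) + 1.0×65×1.875 = min(274.22, 325.77) + 121.88 = 396.1 kips. φR_n = 0.75 × 396.1 = 297.1 kips.
Governing: min(334.0, 599.9, 238.0, 297.1) = 238.0 kips → net-section rupture.

238.0 kips (net-section rupture governs)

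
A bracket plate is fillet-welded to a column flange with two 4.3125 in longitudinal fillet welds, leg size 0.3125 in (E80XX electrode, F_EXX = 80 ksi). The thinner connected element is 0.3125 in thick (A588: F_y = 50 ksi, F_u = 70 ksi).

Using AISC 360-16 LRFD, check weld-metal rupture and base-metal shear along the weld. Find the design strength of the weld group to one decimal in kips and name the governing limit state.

Weld metal: throat = 0.707×0.3125 = 0.22094 in, L = 2×4.3125 = 8.625 in. φR_n = 0.75 × 0.6 × 80 × 0.22094 × 8.625 = 68.6 kips.
Base metal shear (0.3125 in plate): yield φR_n = 1.0×0.6×50×0.3125×8.625 = 80.9 kips; rupture φR_n = 0.75×0.6×70×0.3125×8.625 = 84.9 kips; take 80.9 kips (yield).
Governing: min(68.6, 80.9) = 68.6 kips → weld metal.

68.6 kips (weld metal governs)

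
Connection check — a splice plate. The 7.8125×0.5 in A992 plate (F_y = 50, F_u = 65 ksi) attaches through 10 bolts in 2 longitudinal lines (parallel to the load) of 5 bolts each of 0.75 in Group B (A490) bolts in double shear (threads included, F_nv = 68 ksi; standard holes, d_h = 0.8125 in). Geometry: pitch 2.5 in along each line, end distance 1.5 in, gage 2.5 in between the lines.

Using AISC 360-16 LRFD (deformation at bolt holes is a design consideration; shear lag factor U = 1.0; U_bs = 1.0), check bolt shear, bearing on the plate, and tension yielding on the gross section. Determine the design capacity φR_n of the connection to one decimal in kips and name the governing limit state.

175.8 kips (gross-section yield governs)

Bolt shear: A_b = π(0.75)²/4 = 0.44179 in². φR_n = 0.75 × 68 × 0.44179 × 10 × 2 = 450.6 kips.
Bearing (0.5 in plate, F_u = 65 ksi): end bolts L_c = 1.5 − 0.8125/2 = 1.09375, R_n = min(1.2×1.09375×0.5×65, 2.4×0.75×0.5×65) = 42.656 kips/bolt; interior L_c = 2.5 − 0.8125 = 1.6875, R_n = 58.5 kips/bolt. φR_n = 0.75 × (2×42.656 + 8×58.5) = 415.0 kips.
Tension yield (gross): A_g = 7.8125×0.5 = 3.9063 in². φR_n = 0.90 × 50 × 3.9063 = 175.8 kips.
Governing: min(450.6, 415.0, 175.8) = 175.8 kips → gross-section yield.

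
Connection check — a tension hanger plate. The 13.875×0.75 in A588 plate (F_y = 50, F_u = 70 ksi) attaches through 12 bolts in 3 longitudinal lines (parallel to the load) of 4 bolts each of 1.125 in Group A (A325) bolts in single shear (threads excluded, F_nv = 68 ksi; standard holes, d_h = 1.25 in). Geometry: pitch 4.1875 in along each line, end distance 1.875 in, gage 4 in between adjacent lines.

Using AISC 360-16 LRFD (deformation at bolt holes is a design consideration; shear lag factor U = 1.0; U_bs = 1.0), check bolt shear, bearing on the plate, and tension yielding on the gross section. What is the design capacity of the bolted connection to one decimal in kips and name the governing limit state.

468.3 kips (gross-section yield governs)

Bolt shear: A_b = π(1.125)²/4 = 0.99402 in². φR_n = 0.75 × 68 × 0.99402 × 12 × 1 = 608.3 kips.
Bearing (0.75 in plate, F_u = 70 ksi): end bolts L_c = 1.875 − 1.25/2 = 1.25, R_n = min(1.2×1.25×0.75×70, 2.4×1.125×0.75×70) = 78.75 kips/bolt; interior L_c = 4.1875 − 1.25 = 2.9375, R_n = 141.75 kips/bolt. φR_n = 0.75 × (3×78.75 + 9×141.75) = 1134.0 kips.
Tension yield (gross): A_g = 13.875×0.75 = 10.406 in². φR_n = 0.90 × 50 × 10.406 = 468.3 kips.
Governing: min(608.3, 1134.0, 468.3) = 468.3 kips → gross-section yield.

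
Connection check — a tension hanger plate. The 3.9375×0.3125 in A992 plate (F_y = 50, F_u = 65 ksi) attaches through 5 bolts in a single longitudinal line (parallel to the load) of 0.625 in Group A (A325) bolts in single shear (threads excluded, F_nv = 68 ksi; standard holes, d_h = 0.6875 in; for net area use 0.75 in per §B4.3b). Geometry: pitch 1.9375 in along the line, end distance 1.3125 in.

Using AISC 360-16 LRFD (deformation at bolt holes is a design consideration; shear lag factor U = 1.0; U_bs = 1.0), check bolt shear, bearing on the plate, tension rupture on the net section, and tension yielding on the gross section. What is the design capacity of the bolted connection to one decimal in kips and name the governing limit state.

Bolt shear: A_b = π(0.625)²/4 = 0.3068 in². φR_n = 0.75 × 68 × 0.3068 × 5 × 1 = 78.2 kips.
Bearing (0.3125 in plate, F_u = 65 ksi): end bolts L_c = 1.3125 − 0.6875/2 = 0.96875, R_n = min(1.2×0.96875×0.3125×65, 2.4×0.625×0.3125×65) = 23.613 kips/bolt; interior L_c = 1.9375 − 0.6875 = 1.25, R_n = 30.469 kips/bolt. φR_n = 0.75 × (1×23.613 + 4×30.469) = 109.1 kips.
Tension rupture (net): A_n = (3.9375 − 1×0.75)×0.3125 = 0.99609 in² (U = 1.0, A_e = A_n). φR_n = 0.75 × 65 × 0.99609 = 48.6 kips.
Tension yield (gross): A_g = 3.9375×0.3125 = 1.2305 in². φR_n = 0.90 × 50 × 1.2305 = 55.4 kips.
Governing: min(78.2, 109.1, 48.6, 55.4) = 48.6 kips → net-section rupture.

48.6 kips (net-section rupture governs)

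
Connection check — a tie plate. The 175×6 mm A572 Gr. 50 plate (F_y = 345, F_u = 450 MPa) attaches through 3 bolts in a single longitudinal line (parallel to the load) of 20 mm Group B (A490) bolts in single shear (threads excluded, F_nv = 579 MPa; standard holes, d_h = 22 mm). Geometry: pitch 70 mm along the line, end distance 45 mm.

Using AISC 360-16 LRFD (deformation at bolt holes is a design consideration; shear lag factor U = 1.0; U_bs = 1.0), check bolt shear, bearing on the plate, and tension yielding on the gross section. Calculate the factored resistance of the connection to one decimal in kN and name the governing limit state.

277.0 kN (bearing governs)

Bolt shear: A_b = π(20)²/4 = 314.16 mm². φR_n = 0.75 × 579 × 314.16 × 3 × 1 = 409.3 kN.
Bearing (6 mm plate, F_u = 450 MPa): end bolts L_c = 45 − 22/2 = 34, R_n = min(1.2×34×6×450, 2.4×20×6×450) = 110.16 kN/bolt; interior L_c = 70 − 22 = 48, R_n = 129.6 kN/bolt. φR_n = 0.75 × (1×110.16 + 2×129.6) = 277.0 kN.
Tension yield (gross): A_g = 175×6 = 1050 mm². φR_n = 0.90 × 345 × 1050 = 326.0 kN.
Governing: min(409.3, 277.0, 326.0) = 277.0 kN → bearing.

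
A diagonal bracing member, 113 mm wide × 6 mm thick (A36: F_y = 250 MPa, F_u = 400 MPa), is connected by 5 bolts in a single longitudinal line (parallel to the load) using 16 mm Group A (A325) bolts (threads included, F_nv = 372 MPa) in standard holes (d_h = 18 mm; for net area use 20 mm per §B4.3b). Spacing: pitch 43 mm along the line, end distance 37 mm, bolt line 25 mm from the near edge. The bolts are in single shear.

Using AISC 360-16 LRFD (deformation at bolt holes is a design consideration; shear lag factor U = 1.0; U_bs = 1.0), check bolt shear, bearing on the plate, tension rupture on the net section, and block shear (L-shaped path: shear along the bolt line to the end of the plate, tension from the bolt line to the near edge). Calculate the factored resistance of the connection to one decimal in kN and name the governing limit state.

Bolt shear: A_b = π(16)²/4 = 201.06 mm². φR_n = 0.75 × 372 × 201.06 × 5 × 1 = 280.5 kN.
Bearing (6 mm plate, F_u = 400 MPa): end bolts L_c = 37 − 18/2 = 28, R_n = min(1.2×28×6×400, 2.4×16×6×400) = 80.64 kN/bolt; interior L_c = 43 − 18 = 25, R_n = 72 kN/bolt. φR_n = 0.75 × (1×80.64 + 4×72) = 276.5 kN.
Tension rupture (net): A_n = (113 − 1×20)×6 = 558 mm² (U = 1.0, A_e = A_n). φR_n = 0.75 × 400 × 558 = 167.4 kN.
Block shear: shear path 1×[37+4×43] = 1×209 mm, A_gv = 1254, A_nv = 1×(209 − 4.5×20)×6 = 714 mm²; tension to near edge: (25 − 0.5×20)×6 = 90 mm². R_n = min(0.6×400×714, 0.6×250×1254) + 1.0×400×90 = min(171.36, 188.1) + 36 = 207.36 kN. φR_n = 0.75 × 207.36 = 155.5 kN.
Governing: min(280.5, 276.5, 167.4, 155.5) = 155.5 kN → block shear.

155.5 kN (block shear governs)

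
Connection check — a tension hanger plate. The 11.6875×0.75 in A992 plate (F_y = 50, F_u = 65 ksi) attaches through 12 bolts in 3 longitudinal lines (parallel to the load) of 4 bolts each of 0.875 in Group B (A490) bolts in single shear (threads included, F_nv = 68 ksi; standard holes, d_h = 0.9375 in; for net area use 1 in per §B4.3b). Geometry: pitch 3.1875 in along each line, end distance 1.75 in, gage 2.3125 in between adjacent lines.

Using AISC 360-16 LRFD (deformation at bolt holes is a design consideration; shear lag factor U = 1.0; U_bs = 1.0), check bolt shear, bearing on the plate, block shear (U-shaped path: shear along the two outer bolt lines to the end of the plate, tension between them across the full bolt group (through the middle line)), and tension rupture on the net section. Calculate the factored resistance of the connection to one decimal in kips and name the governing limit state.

317.6 kips (net-section rupture governs)

Bolt shear: A_b = π(0.875)²/4 = 0.60132 in². φR_n = 0.75 × 68 × 0.60132 × 12 × 1 = 368.0 kips.
Bearing (0.75 in plate, F_u = 65 ksi): end bolts L_c = 1.75 − 0.9375/2 = 1.28125, R_n = min(1.2×1.28125×0.75×65, 2.4×0.875×0.75×65) = 74.953 kips/bolt; interior L_c = 3.1875 − 0.9375 = 2.25, R_n = 102.38 kips/bolt. φR_n = 0.75 × (3×74.953 + 9×102.38) = 859.7 kips.
Block shear: shear path 2×[1.75+3×3.1875] = 2×11.3125 in, A_gv = 16.969, A_nv = 2×(11.3125 − 3.5×1)×0.75 = 11.719 in²; tension across gage: (4.625 − 2×1)×0.75 = 1.9688 in². R_n = min(0.6×65×11.719, 0.6×50×16.969) + 1.0×65×1.9688 = min(457.04, 509.07) + 127.97 = 585.01 kips. φR_n = 0.75 × 585.01 = 438.8 kips.
Tension rupture (net): A_n = (11.6875 − 3×1)×0.75 = 6.5156 in² (U = 1.0, A_e = A_n). φR_n = 0.75 × 65 × 6.5156 = 317.6 kips.
Governing: min(368.0, 859.7, 438.8, 317.6) = 317.6 kips → net-section rupture.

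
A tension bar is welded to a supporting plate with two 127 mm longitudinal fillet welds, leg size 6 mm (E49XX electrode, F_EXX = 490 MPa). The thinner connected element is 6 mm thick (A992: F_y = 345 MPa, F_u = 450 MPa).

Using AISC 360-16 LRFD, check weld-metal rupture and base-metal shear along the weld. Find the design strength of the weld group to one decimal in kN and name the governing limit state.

Weld metal: throat = 0.707×6 = 4.242 mm, L = 2×127 = 254 mm. φR_n = 0.75 × 0.6 × 490 × 4.242 × 254 = 237.6 kN.
Base metal shear (6 mm plate): yield φR_n = 1.0×0.6×345×6×254 = 315.5 kN; rupture φR_n = 0.75×0.6×450×6×254 = 308.6 kN; take 308.6 kN (rupture).
Governing: min(237.6, 308.6) = 237.6 kN → weld metal.

237.6 kN (weld metal governs)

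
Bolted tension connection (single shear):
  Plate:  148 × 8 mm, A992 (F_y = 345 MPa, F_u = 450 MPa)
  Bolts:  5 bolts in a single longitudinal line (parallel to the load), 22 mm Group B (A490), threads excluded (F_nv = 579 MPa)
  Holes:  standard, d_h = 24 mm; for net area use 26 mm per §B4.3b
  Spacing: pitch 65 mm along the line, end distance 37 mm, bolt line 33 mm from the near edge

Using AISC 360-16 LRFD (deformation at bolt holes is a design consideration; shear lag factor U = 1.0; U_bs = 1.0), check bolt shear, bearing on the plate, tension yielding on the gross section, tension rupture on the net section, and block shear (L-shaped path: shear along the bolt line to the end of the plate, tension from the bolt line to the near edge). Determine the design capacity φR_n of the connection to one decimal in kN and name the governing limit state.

Bolt shear: A_b = π(22)²/4 = 380.13 mm². φR_n = 0.75 × 579 × 380.13 × 5 × 1 = 825.4 kN.
Bearing (8 mm plate, F_u = 450 MPa): end bolts L_c = 37 − 24/2 = 25, R_n = min(1.2×25×8×450, 2.4×22×8×450) = 108 kN/bolt; interior L_c = 65 − 24 = 41, R_n = 177.12 kN/bolt. φR_n = 0.75 × (1×108 + 4×177.12) = 612.4 kN.
Tension yield (gross): A_g = 148×8 = 1184 mm². φR_n = 0.90 × 345 × 1184 = 367.6 kN.
Tension rupture (net): A_n = (148 − 1×26)×8 = 976 mm² (U = 1.0, A_e = A_n). φR_n = 0.75 × 450 × 976 = 329.4 kN.
Block shear: shear path 1×[37+4×65] = 1×297 mm, A_gv = 2376, A_nv = 1×(297 − 4.5×26)×8 = 1440 mm²; tension to near edge: (33 − 0.5×26)×8 = 160 mm². R_n = min(0.6×450×1440, 0.6×345×2376) + 1.0×450×160 = min(388.8, 491.83) + 72 = 460.8 kN. φR_n = 0.75 × 460.8 = 345.6 kN.
Governing: min(825.4, 612.4, 367.6, 329.4, 345.6) = 329.4 kN → net-section rupture.

329.4 kN (net-section rupture governs)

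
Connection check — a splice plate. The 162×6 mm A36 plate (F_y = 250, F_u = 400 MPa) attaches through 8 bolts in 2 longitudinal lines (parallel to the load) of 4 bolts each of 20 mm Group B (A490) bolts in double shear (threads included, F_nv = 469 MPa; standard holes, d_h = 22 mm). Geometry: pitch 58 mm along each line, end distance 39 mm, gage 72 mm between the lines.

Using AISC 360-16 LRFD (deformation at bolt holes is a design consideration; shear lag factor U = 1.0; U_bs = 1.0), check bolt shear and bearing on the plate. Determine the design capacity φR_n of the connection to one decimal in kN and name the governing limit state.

Bolt shear: A_b = π(20)²/4 = 314.16 mm². φR_n = 0.75 × 469 × 314.16 × 8 × 2 = 1768.1 kN.
Bearing (6 mm plate, F_u = 400 MPa): end bolts L_c = 39 − 22/2 = 28, R_n = min(1.2×28×6×400, 2.4×20×6×400) = 80.64 kN/bolt; interior L_c = 58 − 22 = 36, R_n = 103.68 kN/bolt. φR_n = 0.75 × (2×80.64 + 6×103.68) = 587.5 kN.
Governing: min(1768.1, 587.5) = 587.5 kN → bearing.

587.5 kN (bearing governs)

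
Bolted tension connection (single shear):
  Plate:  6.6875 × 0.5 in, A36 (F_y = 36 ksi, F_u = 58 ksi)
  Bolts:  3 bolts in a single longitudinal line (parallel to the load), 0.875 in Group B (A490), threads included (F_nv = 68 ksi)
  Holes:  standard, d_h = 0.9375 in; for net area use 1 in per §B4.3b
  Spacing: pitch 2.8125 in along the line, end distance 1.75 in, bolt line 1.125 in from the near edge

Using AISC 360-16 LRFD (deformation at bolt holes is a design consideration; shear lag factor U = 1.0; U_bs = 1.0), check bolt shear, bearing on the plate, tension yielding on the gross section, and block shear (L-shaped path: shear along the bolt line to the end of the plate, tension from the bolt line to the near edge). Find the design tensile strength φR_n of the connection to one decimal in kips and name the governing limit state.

Bolt shear: A_b = π(0.875)²/4 = 0.60132 in². φR_n = 0.75 × 68 × 0.60132 × 3 × 1 = 92.0 kips.
Bearing (0.5 in plate, F_u = 58 ksi): end bolts L_c = 1.75 − 0.9375/2 = 1.28125, R_n = min(1.2×1.28125×0.5×58, 2.4×0.875×0.5×58) = 44.588 kips/bolt; interior L_c = 2.8125 − 0.9375 = 1.875, R_n = 60.9 kips/bolt. φR_n = 0.75 × (1×44.588 + 2×60.9) = 124.8 kips.
Tension yield (gross): A_g = 6.6875×0.5 = 3.3438 in². φR_n = 0.90 × 36 × 3.3438 = 108.3 kips.
Block shear: shear path 1×[1.75+2×2.8125] = 1×7.375 in, A_gv = 3.6875, A_nv = 1×(7.375 − 2.5×1)×0.5 = 2.4375 in²; tension to near edge: (1.125 − 0.5×1)×0.5 = 0.3125 in². R_n = min(0.6×58×2.4375, 0.6×36×3.6875) + 1.0×58×0.3125 = min(84.825, 79.65) + 18.125 = 97.775 kips. φR_n = 0.75 × 97.775 = 73.3 kips.
Governing: min(92.0, 124.8, 108.3, 73.3) = 73.3 kips → block shear.

73.3 kips (block shear governs)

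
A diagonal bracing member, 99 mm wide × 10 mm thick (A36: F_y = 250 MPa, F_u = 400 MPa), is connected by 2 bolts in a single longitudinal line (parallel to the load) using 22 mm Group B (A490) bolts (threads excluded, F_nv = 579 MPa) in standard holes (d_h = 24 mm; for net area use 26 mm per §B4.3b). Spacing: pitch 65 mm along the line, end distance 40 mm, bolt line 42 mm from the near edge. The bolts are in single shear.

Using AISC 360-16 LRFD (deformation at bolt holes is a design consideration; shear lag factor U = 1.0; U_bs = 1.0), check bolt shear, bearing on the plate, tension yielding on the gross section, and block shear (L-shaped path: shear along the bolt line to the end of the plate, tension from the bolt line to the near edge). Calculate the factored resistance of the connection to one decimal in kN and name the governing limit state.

Bolt shear: A_b = π(22)²/4 = 380.13 mm². φR_n = 0.75 × 579 × 380.13 × 2 × 1 = 330.1 kN.
Bearing (10 mm plate, F_u = 400 MPa): end bolts L_c = 40 − 24/2 = 28, R_n = min(1.2×28×10×400, 2.4×22×10×400) = 134.4 kN/bolt; interior L_c = 65 − 24 = 41, R_n = 196.8 kN/bolt. φR_n = 0.75 × (1×134.4 + 1×196.8) = 248.4 kN.
Tension yield (gross): A_g = 99×10 = 990 mm². φR_n = 0.90 × 250 × 990 = 222.8 kN.
Block shear: shear path 1×[40+1×65] = 1×105 mm, A_gv = 1050, A_nv = 1×(105 − 1.5×26)×10 = 660 mm²; tension to near edge: (42 − 0.5×26)×10 = 290 mm². R_n = min(0.6×400×660, 0.6×250×1050) + 1.0×400×290 = min(158.4, 157.5) + 116 = 273.5 kN. φR_n = 0.75 × 273.5 = 205.1 kN.
Governing: min(330.1, 248.4, 222.8, 205.1) = 205.1 kN → block shear.

205.1 kN (block shear governs)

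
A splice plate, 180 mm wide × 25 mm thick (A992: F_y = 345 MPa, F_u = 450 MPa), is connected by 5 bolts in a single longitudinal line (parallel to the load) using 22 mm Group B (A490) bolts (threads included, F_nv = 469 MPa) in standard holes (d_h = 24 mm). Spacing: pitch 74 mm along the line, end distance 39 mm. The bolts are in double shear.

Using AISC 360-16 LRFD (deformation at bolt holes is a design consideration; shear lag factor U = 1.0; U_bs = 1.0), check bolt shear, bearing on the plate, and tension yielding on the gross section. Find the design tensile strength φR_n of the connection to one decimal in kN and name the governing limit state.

Bolt shear: A_b = π(22)²/4 = 380.13 mm². φR_n = 0.75 × 469 × 380.13 × 5 × 2 = 1337.1 kN.
Bearing (25 mm plate, F_u = 450 MPa): end bolts L_c = 39 − 24/2 = 27, R_n = min(1.2×27×25×450, 2.4×22×25×450) = 364.5 kN/bolt; interior L_c = 74 − 24 = 50, R_n = 594 kN/bolt. φR_n = 0.75 × (1×364.5 + 4×594) = 2055.4 kN.
Tension yield (gross): A_g = 180×25 = 4500 mm². φR_n = 0.90 × 345 × 4500 = 1397.3 kN.
Governing: min(1337.1, 2055.4, 1397.3) = 1337.1 kN → bolt shear.

1337.1 kN (bolt shear governs)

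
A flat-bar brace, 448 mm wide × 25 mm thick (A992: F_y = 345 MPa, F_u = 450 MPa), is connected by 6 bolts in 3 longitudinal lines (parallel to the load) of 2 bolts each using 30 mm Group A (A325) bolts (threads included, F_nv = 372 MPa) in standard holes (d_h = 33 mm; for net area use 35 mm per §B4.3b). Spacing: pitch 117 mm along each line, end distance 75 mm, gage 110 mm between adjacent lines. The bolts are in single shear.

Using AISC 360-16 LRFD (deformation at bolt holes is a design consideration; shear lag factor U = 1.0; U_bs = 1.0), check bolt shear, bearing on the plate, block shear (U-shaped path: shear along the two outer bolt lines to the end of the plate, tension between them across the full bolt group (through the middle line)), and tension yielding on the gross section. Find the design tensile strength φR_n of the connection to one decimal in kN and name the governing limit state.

1183.3 kN (bolt shear governs)

Bolt shear: A_b = π(30)²/4 = 706.86 mm². φR_n = 0.75 × 372 × 706.86 × 6 × 1 = 1183.3 kN.
Bearing (25 mm plate, F_u = 450 MPa): end bolts L_c = 75 − 33/2 = 58.5, R_n = min(1.2×58.5×25×450, 2.4×30×25×450) = 789.75 kN/bolt; interior L_c = 117 − 33 = 84, R_n = 810 kN/bolt. φR_n = 0.75 × (3×789.75 + 3×810) = 3599.4 kN.
Block shear: shear path 2×[75+1×117] = 2×192 mm, A_gv = 9600, A_nv = 2×(192 − 1.5×35)×25 = 6975 mm²; tension across gage: (220 − 2×35)×25 = 3750 mm². R_n = min(0.6×450×6975, 0.6×345×9600) + 1.0×450×3750 = min(1883.3, 1987.2) + 1687.5 = 3570.8 kN. φR_n = 0.75 × 3570.8 = 2678.1 kN.
Tension yield (gross): A_g = 448×25 = 11200 mm². φR_n = 0.90 × 345 × 11200 = 3477.6 kN.
Governing: min(1183.3, 3599.4, 2678.1, 3477.6) = 1183.3 kN → bolt shear.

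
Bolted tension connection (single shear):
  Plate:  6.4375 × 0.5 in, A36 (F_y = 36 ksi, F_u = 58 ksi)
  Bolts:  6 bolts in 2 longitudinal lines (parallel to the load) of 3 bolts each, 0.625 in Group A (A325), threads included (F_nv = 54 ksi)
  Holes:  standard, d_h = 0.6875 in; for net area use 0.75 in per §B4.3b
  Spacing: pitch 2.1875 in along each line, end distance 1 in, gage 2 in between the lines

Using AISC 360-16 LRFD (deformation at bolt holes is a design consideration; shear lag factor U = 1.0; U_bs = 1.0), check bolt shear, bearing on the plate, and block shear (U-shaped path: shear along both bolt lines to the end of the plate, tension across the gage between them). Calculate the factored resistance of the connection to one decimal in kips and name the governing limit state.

74.6 kips (bolt shear governs)

Bolt shear: A_b = π(0.625)²/4 = 0.3068 in². φR_n = 0.75 × 54 × 0.3068 × 6 × 1 = 74.6 kips.
Bearing (0.5 in plate, F_u = 58 ksi): end bolts L_c = 1 − 0.6875/2 = 0.65625, R_n = min(1.2×0.65625×0.5×58, 2.4×0.625×0.5×58) = 22.838 kips/bolt; interior L_c = 2.1875 − 0.6875 = 1.5, R_n = 43.5 kips/bolt. φR_n = 0.75 × (2×22.838 + 4×43.5) = 164.8 kips.
Block shear: shear path 2×[1+2×2.1875] = 2×5.375 in, A_gv = 5.375, A_nv = 2×(5.375 − 2.5×0.75)×0.5 = 3.5 in²; tension across gage: (2 − 1×0.75)×0.5 = 0.625 in². R_n = min(0.6×58×3.5, 0.6×36×5.375) + 1.0×58×0.625 = min(121.8, 116.1) + 36.25 = 152.35 kips. φR_n = 0.75 × 152.35 = 114.3 kips.
Governing: min(74.6, 164.8, 114.3) = 74.6 kips → bolt shear.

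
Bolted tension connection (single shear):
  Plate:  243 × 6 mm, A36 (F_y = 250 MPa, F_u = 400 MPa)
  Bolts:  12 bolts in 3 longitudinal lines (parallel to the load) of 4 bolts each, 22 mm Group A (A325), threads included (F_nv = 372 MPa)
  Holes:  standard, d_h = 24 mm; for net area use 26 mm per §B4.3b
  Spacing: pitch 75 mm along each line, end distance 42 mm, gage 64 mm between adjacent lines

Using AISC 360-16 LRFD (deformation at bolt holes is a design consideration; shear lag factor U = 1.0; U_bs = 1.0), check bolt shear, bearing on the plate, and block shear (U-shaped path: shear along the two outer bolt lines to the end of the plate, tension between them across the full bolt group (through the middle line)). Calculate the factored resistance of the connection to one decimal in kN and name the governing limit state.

Bolt shear: A_b = π(22)²/4 = 380.13 mm². φR_n = 0.75 × 372 × 380.13 × 12 × 1 = 1272.7 kN.
Bearing (6 mm plate, F_u = 400 MPa): end bolts L_c = 42 − 24/2 = 30, R_n = min(1.2×30×6×400, 2.4×22×6×400) = 86.4 kN/bolt; interior L_c = 75 − 24 = 51, R_n = 126.72 kN/bolt. φR_n = 0.75 × (3×86.4 + 9×126.72) = 1049.8 kN.
Block shear: shear path 2×[42+3×75] = 2×267 mm, A_gv = 3204, A_nv = 2×(267 − 3.5×26)×6 = 2112 mm²; tension across gage: (128 − 2×26)×6 = 456 mm². R_n = min(0.6×400×2112, 0.6×250×3204) + 1.0×400×456 = min(506.88, 480.6) + 182.4 = 663 kN. φR_n = 0.75 × 663 = 497.3 kN.
Governing: min(1272.7, 1049.8, 497.3) = 497.3 kN → block shear.

497.3 kN (block shear governs)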